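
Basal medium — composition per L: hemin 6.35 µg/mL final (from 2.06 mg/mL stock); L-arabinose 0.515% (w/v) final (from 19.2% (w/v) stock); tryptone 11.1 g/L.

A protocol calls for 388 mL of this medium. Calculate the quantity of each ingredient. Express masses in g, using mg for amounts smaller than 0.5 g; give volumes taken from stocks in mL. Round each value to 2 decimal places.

hemin 1.20 mL; L-arabinose 10.41 mL; tryptone 4.31 g

Target volume = 388 mL = 0.388 L.
hemin: dilute stock: 6.35 µg/mL × 388 mL ÷ 2060 µg/mL = 1.20 mL
L-arabinose: dilute stock: 0.515% ÷ 19.2% × 388 mL = 10.41 mL
tryptone: 11.1 g/L × 0.388 L = 4.31 g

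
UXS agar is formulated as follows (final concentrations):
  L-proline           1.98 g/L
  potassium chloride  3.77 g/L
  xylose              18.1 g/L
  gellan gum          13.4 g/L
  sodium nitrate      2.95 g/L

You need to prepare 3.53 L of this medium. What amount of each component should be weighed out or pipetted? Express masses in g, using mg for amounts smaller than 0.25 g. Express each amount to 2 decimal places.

L-proline 6.99 g; potassium chloride 13.31 g; xylose 63.89 g; gellan gum 47.30 g; sodium nitrate 10.41 g

Scale factor relative to 1 L: 3.53.
L-proline: 1.98 g/L × 3.53 L = 6.99 g
potassium chloride: 3.77 g/L × 3.53 L = 13.31 g
xylose: 18.1 g/L × 3.53 L = 63.89 g
gellan gum: 13.4 g/L × 3.53 L = 47.30 g
sodium nitrate: 2.95 g/L × 3.53 L = 10.41 g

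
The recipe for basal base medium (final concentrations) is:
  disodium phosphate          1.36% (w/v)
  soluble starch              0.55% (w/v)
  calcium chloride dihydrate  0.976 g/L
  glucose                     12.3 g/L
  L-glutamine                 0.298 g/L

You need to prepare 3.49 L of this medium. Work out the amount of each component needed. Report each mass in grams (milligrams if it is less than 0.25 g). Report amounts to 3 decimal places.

Working volume: 3.49 L.
disodium phosphate: 1.36% w/v = 13.6 g/L → 13.6 × 3.49 L = 47.464 g
soluble starch: 0.55% w/v = 5.5 g/L → 5.5 × 3.49 L = 19.195 g
calcium chloride dihydrate: 0.976 g/L × 3.49 L = 3.406 g
glucose: 12.3 g/L × 3.49 L = 42.927 g
L-glutamine: 0.298 g/L × 3.49 L = 1.040 g

disodium phosphate 47.464 g; soluble starch 19.195 g; calcium chloride dihydrate 3.406 g; glucose 42.927 g; L-glutamine 1.040 g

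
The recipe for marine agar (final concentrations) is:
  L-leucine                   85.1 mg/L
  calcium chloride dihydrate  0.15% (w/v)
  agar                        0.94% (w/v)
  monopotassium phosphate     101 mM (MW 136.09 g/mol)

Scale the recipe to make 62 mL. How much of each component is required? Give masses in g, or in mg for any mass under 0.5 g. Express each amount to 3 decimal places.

Scale factor relative to 1 L: 0.062.
L-leucine: 85.1 mg/L × 0.062 L = 5.276 mg
calcium chloride dihydrate: 0.15% w/v = 1.5 g/L → 1.5 × 0.062 L = 0.093 g = 93.000 mg
agar: 0.94% w/v = 9.4 g/L → 9.4 × 0.062 L = 0.583 g
monopotassium phosphate: 101 mmol/L × 136.09 g/mol × 0.062 L ÷ 1000 = 0.852 g

L-leucine 5.276 mg; calcium chloride dihydrate 93.000 mg; agar 0.583 g; monopotassium phosphate 0.852 g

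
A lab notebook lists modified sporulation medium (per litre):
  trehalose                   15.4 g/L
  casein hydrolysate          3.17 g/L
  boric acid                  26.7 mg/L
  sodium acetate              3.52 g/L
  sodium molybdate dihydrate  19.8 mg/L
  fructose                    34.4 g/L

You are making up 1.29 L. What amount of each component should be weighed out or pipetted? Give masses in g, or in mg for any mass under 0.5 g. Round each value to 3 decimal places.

Scale factor relative to 1 L: 1.29.
trehalose: 15.4 g/L × 1.29 L = 19.866 g
casein hydrolysate: 3.17 g/L × 1.29 L = 4.089 g
boric acid: 26.7 mg/L × 1.29 L = 34.443 mg
sodium acetate: 3.52 g/L × 1.29 L = 4.541 g
sodium molybdate dihydrate: 19.8 mg/L × 1.29 L = 25.542 mg
fructose: 34.4 g/L × 1.29 L = 44.376 g

trehalose 19.866 g; casein hydrolysate 4.089 g; boric acid 34.443 mg; sodium acetate 4.541 g; sodium molybdate dihydrate 25.542 mg; fructose 44.376 g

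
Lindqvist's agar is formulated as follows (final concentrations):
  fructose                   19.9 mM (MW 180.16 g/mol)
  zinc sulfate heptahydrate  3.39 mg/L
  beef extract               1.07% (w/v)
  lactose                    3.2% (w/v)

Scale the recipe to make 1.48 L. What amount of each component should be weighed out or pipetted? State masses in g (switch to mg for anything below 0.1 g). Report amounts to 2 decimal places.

fructose 5.31 g; zinc sulfate heptahydrate 5.02 mg; beef extract 15.84 g; lactose 47.36 g

Working volume: 1.48 L.
fructose: 19.9 mmol/L × 180.16 g/mol × 1.48 L ÷ 1000 = 5.31 g
zinc sulfate heptahydrate: 3.39 mg/L × 1.48 L = 5.02 mg
beef extract: 1.07 g per 100 mL × 1480 mL ÷ 100 = 15.84 g
lactose: 3.2 g per 100 mL × 1480 mL ÷ 100 = 47.36 g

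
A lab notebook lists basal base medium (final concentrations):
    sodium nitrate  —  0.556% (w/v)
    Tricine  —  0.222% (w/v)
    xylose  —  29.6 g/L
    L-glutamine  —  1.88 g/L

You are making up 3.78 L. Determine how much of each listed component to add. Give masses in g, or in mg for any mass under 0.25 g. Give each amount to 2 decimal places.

sodium nitrate 21.02 g; Tricine 8.39 g; xylose 111.89 g; L-glutamine 7.11 g

Working volume: 3.78 L.
sodium nitrate: 0.556 g per 100 mL × 3780 mL ÷ 100 = 21.02 g
Tricine: 0.222% w/v = 2.22 g/L → 2.22 × 3.78 L = 8.39 g
xylose: 29.6 g/L × 3.78 L = 111.89 g
L-glutamine: 1.88 g/L × 3.78 L = 7.11 g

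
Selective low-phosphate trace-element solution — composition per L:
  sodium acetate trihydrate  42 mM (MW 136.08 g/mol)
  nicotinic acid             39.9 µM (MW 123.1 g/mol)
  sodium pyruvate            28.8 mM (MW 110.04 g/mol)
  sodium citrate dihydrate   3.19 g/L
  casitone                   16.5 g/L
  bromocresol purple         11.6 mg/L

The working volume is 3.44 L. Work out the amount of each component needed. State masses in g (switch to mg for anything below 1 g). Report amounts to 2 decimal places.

sodium acetate trihydrate 19.66 g; nicotinic acid 16.90 mg; sodium pyruvate 10.90 g; sodium citrate dihydrate 10.97 g; casitone 56.76 g; bromocresol purple 39.90 mg

Working volume: 3.44 L.
sodium acetate trihydrate: 42 mmol/L × 136.08 g/mol × 3.44 L ÷ 1000 = 19.66 g
nicotinic acid: 39.9 µmol/L × 123.1 g/mol × 3.44 L ÷ 1000 = 16.90 mg
sodium pyruvate: 28.8 mmol/L × 110.04 g/mol × 3.44 L ÷ 1000 = 10.90 g
sodium citrate dihydrate: 3.19 g/L × 3.44 L = 10.97 g
casitone: 16.5 g/L × 3.44 L = 56.76 g
bromocresol purple: 11.6 mg/L × 3.44 L = 39.90 mg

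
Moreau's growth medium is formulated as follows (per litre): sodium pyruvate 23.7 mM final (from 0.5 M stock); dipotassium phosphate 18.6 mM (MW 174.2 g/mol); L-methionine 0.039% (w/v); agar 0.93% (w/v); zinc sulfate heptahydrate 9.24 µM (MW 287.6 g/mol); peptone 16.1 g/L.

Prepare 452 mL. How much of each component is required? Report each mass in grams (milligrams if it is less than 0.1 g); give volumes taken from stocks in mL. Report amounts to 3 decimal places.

Working volume: 452 mL = 0.452 L.
sodium pyruvate: V = C2·V2/C1 = 23.7 mM × 452 mL ÷ 500 mM = 21.425 mL
dipotassium phosphate: 18.6 mmol/L × 174.2 g/mol × 0.452 L ÷ 1000 = 1.465 g
L-methionine: 0.039% w/v = 0.39 g/L → 0.39 × 0.452 L = 0.176 g
agar: 0.93% w/v = 9.3 g/L → 9.3 × 0.452 L = 4.204 g
zinc sulfate heptahydrate: 9.24 µmol/L × 287.6 g/mol × 0.452 L ÷ 1000 = 1.201 mg
peptone: 16.1 g/L × 0.452 L = 7.277 g

sodium pyruvate 21.425 mL; dipotassium phosphate 1.465 g; L-methionine 0.176 g; agar 4.204 g; zinc sulfate heptahydrate 1.201 mg; peptone 7.277 g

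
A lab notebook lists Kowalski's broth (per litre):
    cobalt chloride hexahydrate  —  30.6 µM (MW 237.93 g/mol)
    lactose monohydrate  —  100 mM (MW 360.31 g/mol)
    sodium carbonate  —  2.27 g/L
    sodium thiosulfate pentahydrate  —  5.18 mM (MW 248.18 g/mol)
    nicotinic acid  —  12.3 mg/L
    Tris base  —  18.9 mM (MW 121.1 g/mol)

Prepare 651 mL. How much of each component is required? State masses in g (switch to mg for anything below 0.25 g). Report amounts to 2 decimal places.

cobalt chloride hexahydrate 4.74 mg; lactose monohydrate 23.46 g; sodium carbonate 1.48 g; sodium thiosulfate pentahydrate 0.84 g; nicotinic acid 8.01 mg; Tris base 1.49 g

Target volume = 651 mL = 0.651 L.
cobalt chloride hexahydrate: 30.6 µmol/L × 237.93 g/mol × 0.651 L ÷ 1000 = 4.74 mg
lactose monohydrate: 100 mmol/L × 360.31 g/mol × 0.651 L ÷ 1000 = 23.46 g
sodium carbonate: 2.27 g/L × 0.651 L = 1.48 g
sodium thiosulfate pentahydrate: 5.18 mmol/L × 248.18 g/mol × 0.651 L ÷ 1000 = 0.84 g
nicotinic acid: 12.3 mg/L × 0.651 L = 8.01 mg
Tris base: 18.9 mmol/L × 121.1 g/mol × 0.651 L ÷ 1000 = 1.49 g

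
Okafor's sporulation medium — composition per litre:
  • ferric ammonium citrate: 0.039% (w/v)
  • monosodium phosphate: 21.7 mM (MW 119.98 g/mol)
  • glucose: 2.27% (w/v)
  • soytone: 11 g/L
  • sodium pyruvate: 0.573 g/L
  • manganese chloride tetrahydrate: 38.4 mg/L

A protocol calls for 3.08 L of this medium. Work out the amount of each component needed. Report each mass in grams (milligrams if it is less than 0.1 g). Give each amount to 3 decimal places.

ferric ammonium citrate 1.201 g; monosodium phosphate 8.019 g; glucose 69.916 g; soytone 33.880 g; sodium pyruvate 1.765 g; manganese chloride tetrahydrate 0.118 g

Working volume: 3.08 L.
ferric ammonium citrate: 0.039 g per 100 mL × 3080 mL ÷ 100 = 1.201 g
monosodium phosphate: 21.7 mmol/L × 119.98 g/mol × 3.08 L ÷ 1000 = 8.019 g
glucose: 2.27% w/v = 22.7 g/L → 22.7 × 3.08 L = 69.916 g
soytone: 11 g/L × 3.08 L = 33.880 g
sodium pyruvate: 0.573 g/L × 3.08 L = 1.765 g
manganese chloride tetrahydrate: 38.4 mg/L × 3.08 L = 118.272 mg = 0.118 g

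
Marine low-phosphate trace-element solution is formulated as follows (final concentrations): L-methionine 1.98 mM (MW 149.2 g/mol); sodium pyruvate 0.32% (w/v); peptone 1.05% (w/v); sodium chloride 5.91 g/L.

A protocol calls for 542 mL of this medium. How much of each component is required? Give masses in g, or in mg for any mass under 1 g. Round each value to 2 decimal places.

Scale factor relative to 1 L: 0.542.
L-methionine: 1.98 mmol/L × 149.2 mg/mmol × 0.542 L = 160.12 mg
sodium pyruvate: 0.32% w/v = 3.2 g/L → 3.2 × 0.542 L = 1.73 g
peptone: 1.05% w/v = 10.5 g/L → 10.5 × 0.542 L = 5.69 g
sodium chloride: 5.91 g/L × 0.542 L = 3.20 g

L-methionine 160.12 mg; sodium pyruvate 1.73 g; peptone 5.69 g; sodium chloride 3.20 g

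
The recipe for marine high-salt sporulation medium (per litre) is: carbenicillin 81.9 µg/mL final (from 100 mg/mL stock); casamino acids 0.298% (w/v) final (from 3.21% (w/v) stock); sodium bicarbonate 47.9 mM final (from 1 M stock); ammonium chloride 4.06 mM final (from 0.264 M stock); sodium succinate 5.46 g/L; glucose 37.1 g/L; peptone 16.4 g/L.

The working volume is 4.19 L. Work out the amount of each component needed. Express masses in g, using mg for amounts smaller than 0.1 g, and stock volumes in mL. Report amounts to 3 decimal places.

Working volume: 4.19 L.
carbenicillin: dilute stock: 81.9 µg/mL × 4190 mL ÷ 100000 µg/mL = 3.432 mL
casamino acids: C1V1 = C2V2 → 0.298% ÷ 3.21% × 4190 mL = 388.978 mL
sodium bicarbonate: C1V1 = C2V2 → 47.9 mM × 4190 mL ÷ 1000 mM = 200.701 mL
ammonium chloride: C1V1 = C2V2 → 4.06 mM × 4190 mL ÷ 264 mM = 64.437 mL
sodium succinate: 5.46 g/L × 4.19 L = 22.877 g
glucose: 37.1 g/L × 4.19 L = 155.449 g
peptone: 16.4 g/L × 4.19 L = 68.716 g

carbenicillin 3.432 mL; casamino acids 388.978 mL; sodium bicarbonate 200.701 mL; ammonium chloride 64.437 mL; sodium succinate 22.877 g; glucose 155.449 g; peptone 68.716 g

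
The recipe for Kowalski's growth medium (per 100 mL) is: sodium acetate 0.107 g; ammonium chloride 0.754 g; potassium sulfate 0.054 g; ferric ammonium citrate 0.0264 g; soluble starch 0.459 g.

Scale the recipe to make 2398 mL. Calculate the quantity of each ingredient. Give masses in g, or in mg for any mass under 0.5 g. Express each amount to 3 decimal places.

Ratio of target to recipe volume: 2398 / 100 = 23.98.
sodium acetate: 0.107 g × (2398 mL / 100 mL) = 2.566 g
ammonium chloride: 0.754 g × (2398 mL / 100 mL) = 18.081 g
potassium sulfate: 0.054 g × (2398 mL / 100 mL) = 1.295 g
ferric ammonium citrate: 0.0264 g × (2398 mL / 100 mL) = 0.633 g
soluble starch: 0.459 g × (2398 mL / 100 mL) = 11.007 g

sodium acetate 2.566 g; ammonium chloride 18.081 g; potassium sulfate 1.295 g; ferric ammonium citrate 0.633 g; soluble starch 11.007 g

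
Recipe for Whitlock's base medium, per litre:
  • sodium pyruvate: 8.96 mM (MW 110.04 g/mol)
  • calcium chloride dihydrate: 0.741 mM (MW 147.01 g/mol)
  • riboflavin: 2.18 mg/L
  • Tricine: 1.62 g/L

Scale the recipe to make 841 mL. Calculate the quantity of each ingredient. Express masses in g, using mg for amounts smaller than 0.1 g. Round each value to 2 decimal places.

sodium pyruvate 0.83 g; calcium chloride dihydrate 91.61 mg; riboflavin 1.83 mg; Tricine 1.36 g

Working volume: 841 mL = 0.841 L.
sodium pyruvate: 8.96 mmol/L × 110.04 g/mol × 0.841 L ÷ 1000 = 0.83 g
calcium chloride dihydrate: 0.741 mmol/L × 147.01 mg/mmol × 0.841 L = 91.61 mg
riboflavin: 2.18 mg/L × 0.841 L = 1.83 mg
Tricine: 1.62 g/L × 0.841 L = 1.36 g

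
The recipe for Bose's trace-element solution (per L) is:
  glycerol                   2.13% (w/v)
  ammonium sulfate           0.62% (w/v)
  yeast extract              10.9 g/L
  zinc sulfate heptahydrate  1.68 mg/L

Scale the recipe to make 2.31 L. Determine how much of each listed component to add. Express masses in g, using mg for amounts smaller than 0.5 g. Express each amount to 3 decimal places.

glycerol 49.203 g; ammonium sulfate 14.322 g; yeast extract 25.179 g; zinc sulfate heptahydrate 3.881 mg

Working volume: 2.31 L.
glycerol: 2.13 g per 100 mL × 2310 mL ÷ 100 = 49.203 g
ammonium sulfate: 0.62 g per 100 mL × 2310 mL ÷ 100 = 14.322 g
yeast extract: 10.9 g/L × 2.31 L = 25.179 g
zinc sulfate heptahydrate: 1.68 mg/L × 2.31 L = 3.881 mg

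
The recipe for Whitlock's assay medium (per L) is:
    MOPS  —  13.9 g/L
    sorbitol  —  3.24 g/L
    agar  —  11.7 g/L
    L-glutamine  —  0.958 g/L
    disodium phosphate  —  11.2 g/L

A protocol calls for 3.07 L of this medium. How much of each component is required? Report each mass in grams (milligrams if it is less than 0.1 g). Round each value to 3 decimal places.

Working volume: 3.07 L.
MOPS: 13.9 g/L × 3.07 L = 42.673 g
sorbitol: 3.24 g/L × 3.07 L = 9.947 g
agar: 11.7 g/L × 3.07 L = 35.919 g
L-glutamine: 0.958 g/L × 3.07 L = 2.941 g
disodium phosphate: 11.2 g/L × 3.07 L = 34.384 g

MOPS 42.673 g; sorbitol 9.947 g; agar 35.919 g; L-glutamine 2.941 g; disodium phosphate 34.384 g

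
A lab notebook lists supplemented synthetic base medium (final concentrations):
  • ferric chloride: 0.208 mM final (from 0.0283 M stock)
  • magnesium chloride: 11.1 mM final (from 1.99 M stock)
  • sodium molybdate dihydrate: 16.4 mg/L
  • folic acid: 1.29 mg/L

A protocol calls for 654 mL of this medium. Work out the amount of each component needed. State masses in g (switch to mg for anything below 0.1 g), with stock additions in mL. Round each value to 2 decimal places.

ferric chloride 4.81 mL; magnesium chloride 3.65 mL; sodium molybdate dihydrate 10.73 mg; folic acid 0.84 mg

Scale factor relative to 1 L: 0.654.
ferric chloride: dilute stock: 0.208 mM × 654 mL ÷ 28.3 mM = 4.81 mL
magnesium chloride: dilute stock: 11.1 mM × 654 mL ÷ 1990 mM = 3.65 mL
sodium molybdate dihydrate: 16.4 mg/L × 0.654 L = 10.73 mg
folic acid: 1.29 mg/L × 0.654 L = 0.84 mg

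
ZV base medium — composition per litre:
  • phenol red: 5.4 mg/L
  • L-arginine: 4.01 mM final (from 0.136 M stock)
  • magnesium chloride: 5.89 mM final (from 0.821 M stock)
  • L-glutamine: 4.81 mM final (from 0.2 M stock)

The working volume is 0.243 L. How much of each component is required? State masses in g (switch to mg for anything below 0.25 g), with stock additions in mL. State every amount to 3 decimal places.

Scale factor relative to 1 L: 0.243.
phenol red: 5.4 mg/L × 0.243 L = 1.312 mg
L-arginine: dilute stock: 4.01 mM × 243 mL ÷ 136 mM = 7.165 mL
magnesium chloride: dilute stock: 5.89 mM × 243 mL ÷ 821 mM = 1.743 mL
L-glutamine: V = C2·V2/C1 = 4.81 mM × 243 mL ÷ 200 mM = 5.844 mL

phenol red 1.312 mg; L-arginine 7.165 mL; magnesium chloride 1.743 mL; L-glutamine 5.844 mL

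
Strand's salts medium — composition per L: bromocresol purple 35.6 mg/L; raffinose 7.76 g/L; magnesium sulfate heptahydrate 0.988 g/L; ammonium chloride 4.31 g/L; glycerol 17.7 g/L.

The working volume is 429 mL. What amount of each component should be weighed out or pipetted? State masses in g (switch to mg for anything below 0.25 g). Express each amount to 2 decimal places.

bromocresol purple 15.27 mg; raffinose 3.33 g; magnesium sulfate heptahydrate 0.42 g; ammonium chloride 1.85 g; glycerol 7.59 g

Target volume = 429 mL = 0.429 L.
bromocresol purple: 35.6 mg/L × 0.429 L = 15.27 mg
raffinose: 7.76 g/L × 0.429 L = 3.33 g
magnesium sulfate heptahydrate: 0.988 g/L × 0.429 L = 0.42 g
ammonium chloride: 4.31 g/L × 0.429 L = 1.85 g
glycerol: 17.7 g/L × 0.429 L = 7.59 g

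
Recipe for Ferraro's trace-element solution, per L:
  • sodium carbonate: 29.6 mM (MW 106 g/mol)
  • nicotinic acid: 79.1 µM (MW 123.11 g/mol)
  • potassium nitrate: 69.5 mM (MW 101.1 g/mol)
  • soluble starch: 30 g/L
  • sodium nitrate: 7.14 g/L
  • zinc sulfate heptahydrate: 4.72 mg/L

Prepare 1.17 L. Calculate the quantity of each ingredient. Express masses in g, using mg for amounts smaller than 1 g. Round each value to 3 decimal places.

Scale factor relative to 1 L: 1.17.
sodium carbonate: 29.6 mmol/L × 106 g/mol × 1.17 L ÷ 1000 = 3.671 g
nicotinic acid: 79.1 µmol/L × 123.11 g/mol × 1.17 L ÷ 1000 = 11.393 mg
potassium nitrate: 69.5 mmol/L × 101.1 g/mol × 1.17 L ÷ 1000 = 8.221 g
soluble starch: 30 g/L × 1.17 L = 35.100 g
sodium nitrate: 7.14 g/L × 1.17 L = 8.354 g
zinc sulfate heptahydrate: 4.72 mg/L × 1.17 L = 5.522 mg

sodium carbonate 3.671 g; nicotinic acid 11.393 mg; potassium nitrate 8.221 g; soluble starch 35.100 g; sodium nitrate 8.354 g; zinc sulfate heptahydrate 5.522 mg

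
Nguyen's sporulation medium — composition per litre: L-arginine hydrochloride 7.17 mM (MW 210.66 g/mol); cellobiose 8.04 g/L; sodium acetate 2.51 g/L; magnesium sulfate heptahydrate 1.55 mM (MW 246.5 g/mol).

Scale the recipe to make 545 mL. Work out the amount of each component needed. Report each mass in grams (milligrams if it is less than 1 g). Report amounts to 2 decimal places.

L-arginine hydrochloride 823.19 mg; cellobiose 4.38 g; sodium acetate 1.37 g; magnesium sulfate heptahydrate 208.23 mg

Working volume: 545 mL = 0.545 L.
L-arginine hydrochloride: 7.17 mmol/L × 210.66 mg/mmol × 0.545 L = 823.19 mg
cellobiose: 8.04 g/L × 0.545 L = 4.38 g
sodium acetate: 2.51 g/L × 0.545 L = 1.37 g
magnesium sulfate heptahydrate: 1.55 mmol/L × 246.5 mg/mmol × 0.545 L = 208.23 mg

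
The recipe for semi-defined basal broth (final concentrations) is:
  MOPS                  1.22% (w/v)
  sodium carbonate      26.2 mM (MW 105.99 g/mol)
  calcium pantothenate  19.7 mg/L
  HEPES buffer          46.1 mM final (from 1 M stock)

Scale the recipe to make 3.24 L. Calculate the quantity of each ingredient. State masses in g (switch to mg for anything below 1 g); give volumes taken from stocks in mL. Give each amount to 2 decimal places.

MOPS 39.53 g; sodium carbonate 9.00 g; calcium pantothenate 63.83 mg; HEPES buffer 149.36 mL

Scale factor relative to 1 L: 3.24.
MOPS: 1.22% w/v = 12.2 g/L → 12.2 × 3.24 L = 39.53 g
sodium carbonate: 26.2 mmol/L × 105.99 g/mol × 3.24 L ÷ 1000 = 9.00 g
calcium pantothenate: 19.7 mg/L × 3.24 L = 63.83 mg
HEPES buffer: V = C2·V2/C1 = 46.1 mM × 3240 mL ÷ 1000 mM = 149.36 mL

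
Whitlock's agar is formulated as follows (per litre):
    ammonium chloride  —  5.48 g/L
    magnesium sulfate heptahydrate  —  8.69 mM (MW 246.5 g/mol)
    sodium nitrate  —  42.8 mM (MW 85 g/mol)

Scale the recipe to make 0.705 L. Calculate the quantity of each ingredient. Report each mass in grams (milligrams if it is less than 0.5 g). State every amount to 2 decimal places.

ammonium chloride 3.86 g; magnesium sulfate heptahydrate 1.51 g; sodium nitrate 2.56 g

Scale factor relative to 1 L: 0.705.
ammonium chloride: 5.48 g/L × 0.705 L = 3.86 g
magnesium sulfate heptahydrate: 8.69 mmol/L × 246.5 g/mol × 0.705 L ÷ 1000 = 1.51 g
sodium nitrate: 42.8 mmol/L × 85 g/mol × 0.705 L ÷ 1000 = 2.56 g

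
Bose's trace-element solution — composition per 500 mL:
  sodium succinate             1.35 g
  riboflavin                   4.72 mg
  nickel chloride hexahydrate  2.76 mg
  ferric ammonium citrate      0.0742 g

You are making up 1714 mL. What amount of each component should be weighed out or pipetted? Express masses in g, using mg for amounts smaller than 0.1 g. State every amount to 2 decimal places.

Ratio of target to recipe volume: 1714 / 500 = 3.428.
sodium succinate: 1.35 g × (1714 mL / 500 mL) = 4.63 g
riboflavin: 4.72 mg × (1714 mL / 500 mL) = 16.18 mg
nickel chloride hexahydrate: 2.76 mg × (1714 mL / 500 mL) = 9.46 mg
ferric ammonium citrate: 0.0742 g × (1714 mL / 500 mL) = 0.25 g

sodium succinate 4.63 g; riboflavin 16.18 mg; nickel chloride hexahydrate 9.46 mg; ferric ammonium citrate 0.25 g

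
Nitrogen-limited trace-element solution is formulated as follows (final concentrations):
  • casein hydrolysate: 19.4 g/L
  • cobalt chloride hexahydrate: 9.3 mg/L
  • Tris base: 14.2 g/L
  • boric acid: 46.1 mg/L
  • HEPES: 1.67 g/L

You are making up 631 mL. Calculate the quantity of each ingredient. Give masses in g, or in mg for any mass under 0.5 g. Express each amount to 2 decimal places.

Scale factor relative to 1 L: 0.631.
casein hydrolysate: 19.4 g/L × 0.631 L = 12.24 g
cobalt chloride hexahydrate: 9.3 mg/L × 0.631 L = 5.87 mg
Tris base: 14.2 g/L × 0.631 L = 8.96 g
boric acid: 46.1 mg/L × 0.631 L = 29.09 mg
HEPES: 1.67 g/L × 0.631 L = 1.05 g

casein hydrolysate 12.24 g; cobalt chloride hexahydrate 5.87 mg; Tris base 8.96 g; boric acid 29.09 mg; HEPES 1.05 g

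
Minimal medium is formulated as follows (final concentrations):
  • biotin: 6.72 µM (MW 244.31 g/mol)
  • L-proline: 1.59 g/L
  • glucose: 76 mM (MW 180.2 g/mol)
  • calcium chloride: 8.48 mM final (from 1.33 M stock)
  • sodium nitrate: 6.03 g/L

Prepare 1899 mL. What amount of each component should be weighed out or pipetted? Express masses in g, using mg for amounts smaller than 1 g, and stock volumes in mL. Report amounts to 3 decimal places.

Scale factor relative to 1 L: 1.899.
biotin: 6.72 µmol/L × 244.31 g/mol × 1.899 L ÷ 1000 = 3.118 mg
L-proline: 1.59 g/L × 1.899 L = 3.019 g
glucose: 76 mmol/L × 180.2 g/mol × 1.899 L ÷ 1000 = 26.007 g
calcium chloride: V = C2·V2/C1 = 8.48 mM × 1899 mL ÷ 1330 mM = 12.108 mL
sodium nitrate: 6.03 g/L × 1.899 L = 11.451 g

biotin 3.118 mg; L-proline 3.019 g; glucose 26.007 g; calcium chloride 12.108 mL; sodium nitrate 11.451 g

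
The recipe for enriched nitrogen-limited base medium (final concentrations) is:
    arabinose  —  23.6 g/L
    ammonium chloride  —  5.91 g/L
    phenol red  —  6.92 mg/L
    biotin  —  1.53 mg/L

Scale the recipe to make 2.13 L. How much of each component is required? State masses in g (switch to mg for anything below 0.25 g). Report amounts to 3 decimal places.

Working volume: 2.13 L.
arabinose: 23.6 g/L × 2.13 L = 50.268 g
ammonium chloride: 5.91 g/L × 2.13 L = 12.588 g
phenol red: 6.92 mg/L × 2.13 L = 14.740 mg
biotin: 1.53 mg/L × 2.13 L = 3.259 mg

arabinose 50.268 g; ammonium chloride 12.588 g; phenol red 14.740 mg; biotin 3.259 mg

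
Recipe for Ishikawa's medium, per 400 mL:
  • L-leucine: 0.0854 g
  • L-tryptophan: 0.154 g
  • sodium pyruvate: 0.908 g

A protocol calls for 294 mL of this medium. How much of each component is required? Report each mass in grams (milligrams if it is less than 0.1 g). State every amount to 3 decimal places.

L-leucine 62.769 mg; L-tryptophan 0.113 g; sodium pyruvate 0.667 g

Scale factor = 294 mL / 400 mL = 0.735.
L-leucine: 0.0854 g × (294 mL / 400 mL) = 0.062769 g = 62.769 mg
L-tryptophan: 0.154 g × (294 mL / 400 mL) = 0.113 g
sodium pyruvate: 0.908 g × (294 mL / 400 mL) = 0.667 g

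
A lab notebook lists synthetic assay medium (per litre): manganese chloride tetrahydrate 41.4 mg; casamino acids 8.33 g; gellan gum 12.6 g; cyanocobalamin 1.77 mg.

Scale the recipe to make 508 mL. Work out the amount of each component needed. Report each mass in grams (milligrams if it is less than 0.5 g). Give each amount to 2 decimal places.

manganese chloride tetrahydrate 21.03 mg; casamino acids 4.23 g; gellan gum 6.40 g; cyanocobalamin 0.90 mg

Scale factor = 508 mL / 1000 mL = 0.508.
manganese chloride tetrahydrate: 41.4 mg × (508 mL / 1000 mL) = 21.03 mg
casamino acids: 8.33 g × (508 mL / 1000 mL) = 4.23 g
gellan gum: 12.6 g × (508 mL / 1000 mL) = 6.40 g
cyanocobalamin: 1.77 mg × (508 mL / 1000 mL) = 0.90 mg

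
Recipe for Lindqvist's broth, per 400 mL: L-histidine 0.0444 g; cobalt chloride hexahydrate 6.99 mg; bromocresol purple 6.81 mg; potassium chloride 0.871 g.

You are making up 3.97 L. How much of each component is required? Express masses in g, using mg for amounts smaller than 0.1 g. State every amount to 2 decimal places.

Scale factor = 3970 mL / 400 mL = 9.925.
L-histidine: 0.0444 g × (3970 mL / 400 mL) = 0.44 g
cobalt chloride hexahydrate: 6.99 mg × (3970 mL / 400 mL) = 69.38 mg
bromocresol purple: 6.81 mg × (3970 mL / 400 mL) = 67.59 mg
potassium chloride: 0.871 g × (3970 mL / 400 mL) = 8.64 g

L-histidine 0.44 g; cobalt chloride hexahydrate 69.38 mg; bromocresol purple 67.59 mg; potassium chloride 8.64 g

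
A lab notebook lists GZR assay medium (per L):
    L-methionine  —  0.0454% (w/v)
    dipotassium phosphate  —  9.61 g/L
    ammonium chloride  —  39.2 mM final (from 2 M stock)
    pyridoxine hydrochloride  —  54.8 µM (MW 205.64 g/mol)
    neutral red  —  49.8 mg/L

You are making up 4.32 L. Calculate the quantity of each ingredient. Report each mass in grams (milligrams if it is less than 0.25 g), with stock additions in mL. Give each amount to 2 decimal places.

Scale factor relative to 1 L: 4.32.
L-methionine: 0.0454 g per 100 mL × 4320 mL ÷ 100 = 1.96 g
dipotassium phosphate: 9.61 g/L × 4.32 L = 41.52 g
ammonium chloride: C1V1 = C2V2 → 39.2 mM × 4320 mL ÷ 2000 mM = 84.67 mL
pyridoxine hydrochloride: 54.8 µmol/L × 205.64 g/mol × 4.32 L ÷ 1000 = 48.68 mg
neutral red: 49.8 mg/L × 4.32 L = 215.14 mg

L-methionine 1.96 g; dipotassium phosphate 41.52 g; ammonium chloride 84.67 mL; pyridoxine hydrochloride 48.68 mg; neutral red 215.14 mg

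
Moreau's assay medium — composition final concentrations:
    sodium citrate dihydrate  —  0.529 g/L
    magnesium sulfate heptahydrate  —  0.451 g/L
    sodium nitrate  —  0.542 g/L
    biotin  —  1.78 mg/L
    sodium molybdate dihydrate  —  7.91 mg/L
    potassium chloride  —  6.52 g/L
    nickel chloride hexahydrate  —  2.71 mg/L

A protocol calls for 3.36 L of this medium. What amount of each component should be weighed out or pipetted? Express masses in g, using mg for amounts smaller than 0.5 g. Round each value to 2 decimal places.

sodium citrate dihydrate 1.78 g; magnesium sulfate heptahydrate 1.52 g; sodium nitrate 1.82 g; biotin 5.98 mg; sodium molybdate dihydrate 26.58 mg; potassium chloride 21.91 g; nickel chloride hexahydrate 9.11 mg

Working volume: 3.36 L.
sodium citrate dihydrate: 0.529 g/L × 3.36 L = 1.78 g
magnesium sulfate heptahydrate: 0.451 g/L × 3.36 L = 1.52 g
sodium nitrate: 0.542 g/L × 3.36 L = 1.82 g
biotin: 1.78 mg/L × 3.36 L = 5.98 mg
sodium molybdate dihydrate: 7.91 mg/L × 3.36 L = 26.58 mg
potassium chloride: 6.52 g/L × 3.36 L = 21.91 g
nickel chloride hexahydrate: 2.71 mg/L × 3.36 L = 9.11 mg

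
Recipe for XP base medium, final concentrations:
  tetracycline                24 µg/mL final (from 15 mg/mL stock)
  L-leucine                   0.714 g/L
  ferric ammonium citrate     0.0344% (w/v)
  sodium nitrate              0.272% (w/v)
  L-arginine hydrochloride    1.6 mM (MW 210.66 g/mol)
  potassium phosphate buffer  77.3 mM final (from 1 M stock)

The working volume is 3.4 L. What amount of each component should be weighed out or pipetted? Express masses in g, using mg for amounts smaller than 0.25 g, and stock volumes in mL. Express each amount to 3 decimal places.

tetracycline 5.440 mL; L-leucine 2.428 g; ferric ammonium citrate 1.170 g; sodium nitrate 9.248 g; L-arginine hydrochloride 1.146 g; potassium phosphate buffer 262.820 mL

Working volume: 3.4 L.
tetracycline: dilute stock: 24 µg/mL × 3400 mL ÷ 15000 µg/mL = 5.440 mL
L-leucine: 0.714 g/L × 3.4 L = 2.428 g
ferric ammonium citrate: 0.0344 g per 100 mL × 3400 mL ÷ 100 = 1.170 g
sodium nitrate: 0.272% w/v = 2.72 g/L → 2.72 × 3.4 L = 9.248 g
L-arginine hydrochloride: 1.6 mmol/L × 210.66 g/mol × 3.4 L ÷ 1000 = 1.146 g
potassium phosphate buffer: C1V1 = C2V2 → 77.3 mM × 3400 mL ÷ 1000 mM = 262.820 mL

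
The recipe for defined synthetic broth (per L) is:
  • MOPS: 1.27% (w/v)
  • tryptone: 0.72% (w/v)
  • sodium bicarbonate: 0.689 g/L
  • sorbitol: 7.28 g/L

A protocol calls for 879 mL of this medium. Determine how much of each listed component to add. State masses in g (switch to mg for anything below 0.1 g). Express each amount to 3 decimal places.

Working volume: 879 mL = 0.879 L.
MOPS: 1.27% w/v = 12.7 g/L → 12.7 × 0.879 L = 11.163 g
tryptone: 0.72 g per 100 mL × 879 mL ÷ 100 = 6.329 g
sodium bicarbonate: 0.689 g/L × 0.879 L = 0.606 g
sorbitol: 7.28 g/L × 0.879 L = 6.399 g

MOPS 11.163 g; tryptone 6.329 g; sodium bicarbonate 0.606 g; sorbitol 6.399 g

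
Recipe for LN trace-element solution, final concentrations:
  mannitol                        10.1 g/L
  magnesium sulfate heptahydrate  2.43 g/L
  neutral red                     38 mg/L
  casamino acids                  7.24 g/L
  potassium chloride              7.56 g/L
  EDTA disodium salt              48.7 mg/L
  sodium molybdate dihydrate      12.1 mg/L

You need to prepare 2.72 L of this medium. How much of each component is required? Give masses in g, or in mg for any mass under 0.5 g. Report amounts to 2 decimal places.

Scale factor relative to 1 L: 2.72.
mannitol: 10.1 g/L × 2.72 L = 27.47 g
magnesium sulfate heptahydrate: 2.43 g/L × 2.72 L = 6.61 g
neutral red: 38 mg/L × 2.72 L = 103.36 mg
casamino acids: 7.24 g/L × 2.72 L = 19.69 g
potassium chloride: 7.56 g/L × 2.72 L = 20.56 g
EDTA disodium salt: 48.7 mg/L × 2.72 L = 132.46 mg
sodium molybdate dihydrate: 12.1 mg/L × 2.72 L = 32.91 mg

mannitol 27.47 g; magnesium sulfate heptahydrate 6.61 g; neutral red 103.36 mg; casamino acids 19.69 g; potassium chloride 20.56 g; EDTA disodium salt 132.46 mg; sodium molybdate dihydrate 32.91 mg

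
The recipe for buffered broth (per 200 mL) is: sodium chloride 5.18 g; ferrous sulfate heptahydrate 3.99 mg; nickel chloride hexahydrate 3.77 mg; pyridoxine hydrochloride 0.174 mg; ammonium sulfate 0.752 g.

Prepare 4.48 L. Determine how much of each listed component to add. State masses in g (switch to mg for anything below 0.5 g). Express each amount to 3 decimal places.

Scale factor = 4480 mL / 200 mL = 22.4.
sodium chloride: 5.18 g × (4480 mL / 200 mL) = 116.032 g
ferrous sulfate heptahydrate: 3.99 mg × (4480 mL / 200 mL) = 89.376 mg
nickel chloride hexahydrate: 3.77 mg × (4480 mL / 200 mL) = 84.448 mg
pyridoxine hydrochloride: 0.174 mg × (4480 mL / 200 mL) = 3.898 mg
ammonium sulfate: 0.752 g × (4480 mL / 200 mL) = 16.845 g

sodium chloride 116.032 g; ferrous sulfate heptahydrate 89.376 mg; nickel chloride hexahydrate 84.448 mg; pyridoxine hydrochloride 3.898 mg; ammonium sulfate 16.845 g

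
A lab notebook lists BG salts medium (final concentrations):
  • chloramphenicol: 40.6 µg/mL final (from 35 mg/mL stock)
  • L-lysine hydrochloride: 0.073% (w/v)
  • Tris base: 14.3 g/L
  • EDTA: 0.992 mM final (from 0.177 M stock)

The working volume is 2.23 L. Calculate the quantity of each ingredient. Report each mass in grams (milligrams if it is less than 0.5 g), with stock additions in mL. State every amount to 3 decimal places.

chloramphenicol 2.587 mL; L-lysine hydrochloride 1.628 g; Tris base 31.889 g; EDTA 12.498 mL

Working volume: 2.23 L.
chloramphenicol: C1V1 = C2V2 → 40.6 µg/mL × 2230 mL ÷ 35000 µg/mL = 2.587 mL
L-lysine hydrochloride: 0.073% w/v = 0.73 g/L → 0.73 × 2.23 L = 1.628 g
Tris base: 14.3 g/L × 2.23 L = 31.889 g
EDTA: C1V1 = C2V2 → 0.992 mM × 2230 mL ÷ 177 mM = 12.498 mL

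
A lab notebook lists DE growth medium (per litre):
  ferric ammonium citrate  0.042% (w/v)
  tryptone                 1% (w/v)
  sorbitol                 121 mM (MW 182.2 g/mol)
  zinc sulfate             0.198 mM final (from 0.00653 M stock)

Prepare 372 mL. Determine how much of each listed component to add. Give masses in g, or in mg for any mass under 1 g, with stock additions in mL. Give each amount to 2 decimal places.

ferric ammonium citrate 156.24 mg; tryptone 3.72 g; sorbitol 8.20 g; zinc sulfate 11.28 mL

Scale factor relative to 1 L: 0.372.
ferric ammonium citrate: 0.042% w/v = 0.42 g/L → 0.42 × 0.372 L = 0.15624 g = 156.24 mg
tryptone: 1% w/v = 10 g/L → 10 × 0.372 L = 3.72 g
sorbitol: 121 mmol/L × 182.2 g/mol × 0.372 L ÷ 1000 = 8.20 g
zinc sulfate: C1V1 = C2V2 → 0.198 mM × 372 mL ÷ 6.53 mM = 11.28 mL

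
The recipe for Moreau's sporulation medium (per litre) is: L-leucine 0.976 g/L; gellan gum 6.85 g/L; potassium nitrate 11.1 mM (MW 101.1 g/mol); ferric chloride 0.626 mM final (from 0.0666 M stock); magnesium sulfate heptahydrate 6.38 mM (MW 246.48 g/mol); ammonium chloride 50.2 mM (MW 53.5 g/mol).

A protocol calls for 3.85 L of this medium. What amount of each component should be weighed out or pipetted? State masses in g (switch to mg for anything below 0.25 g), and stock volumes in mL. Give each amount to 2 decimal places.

L-leucine 3.76 g; gellan gum 26.37 g; potassium nitrate 4.32 g; ferric chloride 36.19 mL; magnesium sulfate heptahydrate 6.05 g; ammonium chloride 10.34 g

Scale factor relative to 1 L: 3.85.
L-leucine: 0.976 g/L × 3.85 L = 3.76 g
gellan gum: 6.85 g/L × 3.85 L = 26.37 g
potassium nitrate: 11.1 mmol/L × 101.1 g/mol × 3.85 L ÷ 1000 = 4.32 g
ferric chloride: C1V1 = C2V2 → 0.626 mM × 3850 mL ÷ 66.6 mM = 36.19 mL
magnesium sulfate heptahydrate: 6.38 mmol/L × 246.48 g/mol × 3.85 L ÷ 1000 = 6.05 g
ammonium chloride: 50.2 mmol/L × 53.5 g/mol × 3.85 L ÷ 1000 = 10.34 g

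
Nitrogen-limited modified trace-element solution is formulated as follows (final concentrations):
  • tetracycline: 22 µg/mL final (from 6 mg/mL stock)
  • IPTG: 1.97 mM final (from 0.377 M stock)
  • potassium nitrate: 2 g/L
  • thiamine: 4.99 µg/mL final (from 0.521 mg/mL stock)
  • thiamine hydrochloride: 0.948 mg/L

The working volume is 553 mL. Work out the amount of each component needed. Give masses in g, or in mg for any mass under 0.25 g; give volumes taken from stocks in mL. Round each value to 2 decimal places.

tetracycline 2.03 mL; IPTG 2.89 mL; potassium nitrate 1.11 g; thiamine 5.30 mL; thiamine hydrochloride 0.52 mg

Scale factor relative to 1 L: 0.553.
tetracycline: V = C2·V2/C1 = 22 µg/mL × 553 mL ÷ 6000 µg/mL = 2.03 mL
IPTG: dilute stock: 1.97 mM × 553 mL ÷ 377 mM = 2.89 mL
potassium nitrate: 2 g/L × 0.553 L = 1.11 g
thiamine: V = C2·V2/C1 = 4.99 µg/mL × 553 mL ÷ 521 µg/mL = 5.30 mL
thiamine hydrochloride: 0.948 mg/L × 0.553 L = 0.52 mg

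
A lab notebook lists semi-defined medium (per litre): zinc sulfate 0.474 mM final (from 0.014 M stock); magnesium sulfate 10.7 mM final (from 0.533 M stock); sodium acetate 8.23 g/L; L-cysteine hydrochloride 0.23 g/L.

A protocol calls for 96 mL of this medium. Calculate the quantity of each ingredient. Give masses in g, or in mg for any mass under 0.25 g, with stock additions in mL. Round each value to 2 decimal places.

Working volume: 96 mL = 0.096 L.
zinc sulfate: V = C2·V2/C1 = 0.474 mM × 96 mL ÷ 14 mM = 3.25 mL
magnesium sulfate: dilute stock: 10.7 mM × 96 mL ÷ 533 mM = 1.93 mL
sodium acetate: 8.23 g/L × 0.096 L = 0.79 g
L-cysteine hydrochloride: 0.23 g/L × 0.096 L = 0.02208 g = 22.08 mg

zinc sulfate 3.25 mL; magnesium sulfate 1.93 mL; sodium acetate 0.79 g; L-cysteine hydrochloride 22.08 mg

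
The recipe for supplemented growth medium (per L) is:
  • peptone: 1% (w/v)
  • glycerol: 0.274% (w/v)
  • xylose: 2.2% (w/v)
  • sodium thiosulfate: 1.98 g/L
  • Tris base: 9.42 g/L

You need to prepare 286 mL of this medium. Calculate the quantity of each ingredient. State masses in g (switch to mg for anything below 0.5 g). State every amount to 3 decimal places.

peptone 2.860 g; glycerol 0.784 g; xylose 6.292 g; sodium thiosulfate 0.566 g; Tris base 2.694 g

Scale factor relative to 1 L: 0.286.
peptone: 1% w/v = 10 g/L → 10 × 0.286 L = 2.860 g
glycerol: 0.274% w/v = 2.74 g/L → 2.74 × 0.286 L = 0.784 g
xylose: 2.2% w/v = 22 g/L → 22 × 0.286 L = 6.292 g
sodium thiosulfate: 1.98 g/L × 0.286 L = 0.566 g
Tris base: 9.42 g/L × 0.286 L = 2.694 g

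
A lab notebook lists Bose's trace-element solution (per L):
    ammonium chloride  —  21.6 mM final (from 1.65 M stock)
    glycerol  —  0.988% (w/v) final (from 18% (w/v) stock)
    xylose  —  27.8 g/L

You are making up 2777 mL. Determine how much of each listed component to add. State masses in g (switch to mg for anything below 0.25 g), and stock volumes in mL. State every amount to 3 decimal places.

ammonium chloride 36.353 mL; glycerol 152.426 mL; xylose 77.201 g

Working volume: 2777 mL = 2.777 L.
ammonium chloride: C1V1 = C2V2 → 21.6 mM × 2777 mL ÷ 1650 mM = 36.353 mL
glycerol: C1V1 = C2V2 → 0.988% ÷ 18% × 2777 mL = 152.426 mL
xylose: 27.8 g/L × 2.777 L = 77.201 g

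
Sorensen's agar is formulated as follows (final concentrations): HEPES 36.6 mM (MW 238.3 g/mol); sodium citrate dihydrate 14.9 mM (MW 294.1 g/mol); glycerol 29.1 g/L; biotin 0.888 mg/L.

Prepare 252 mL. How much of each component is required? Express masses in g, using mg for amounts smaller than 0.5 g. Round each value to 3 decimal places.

HEPES 2.198 g; sodium citrate dihydrate 1.104 g; glycerol 7.333 g; biotin 0.224 mg

Target volume = 252 mL = 0.252 L.
HEPES: 36.6 mmol/L × 238.3 g/mol × 0.252 L ÷ 1000 = 2.198 g
sodium citrate dihydrate: 14.9 mmol/L × 294.1 g/mol × 0.252 L ÷ 1000 = 1.104 g
glycerol: 29.1 g/L × 0.252 L = 7.333 g
biotin: 0.888 mg/L × 0.252 L = 0.224 mg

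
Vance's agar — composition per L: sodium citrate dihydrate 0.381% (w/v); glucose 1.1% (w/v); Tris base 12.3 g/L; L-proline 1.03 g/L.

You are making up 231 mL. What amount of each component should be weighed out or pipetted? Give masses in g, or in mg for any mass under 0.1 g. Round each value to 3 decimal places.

Target volume = 231 mL = 0.231 L.
sodium citrate dihydrate: 0.381 g per 100 mL × 231 mL ÷ 100 = 0.880 g
glucose: 1.1% w/v = 11 g/L → 11 × 0.231 L = 2.541 g
Tris base: 12.3 g/L × 0.231 L = 2.841 g
L-proline: 1.03 g/L × 0.231 L = 0.238 g

sodium citrate dihydrate 0.880 g; glucose 2.541 g; Tris base 2.841 g; L-proline 0.238 g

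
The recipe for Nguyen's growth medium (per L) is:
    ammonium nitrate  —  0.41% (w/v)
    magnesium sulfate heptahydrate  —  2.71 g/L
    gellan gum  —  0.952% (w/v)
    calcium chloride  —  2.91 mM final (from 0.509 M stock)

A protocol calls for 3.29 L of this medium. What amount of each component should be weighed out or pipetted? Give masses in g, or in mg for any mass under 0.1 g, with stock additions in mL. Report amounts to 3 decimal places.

Scale factor relative to 1 L: 3.29.
ammonium nitrate: 0.41 g per 100 mL × 3290 mL ÷ 100 = 13.489 g
magnesium sulfate heptahydrate: 2.71 g/L × 3.29 L = 8.916 g
gellan gum: 0.952% w/v = 9.52 g/L → 9.52 × 3.29 L = 31.321 g
calcium chloride: dilute stock: 2.91 mM × 3290 mL ÷ 509 mM = 18.809 mL

ammonium nitrate 13.489 g; magnesium sulfate heptahydrate 8.916 g; gellan gum 31.321 g; calcium chloride 18.809 mL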